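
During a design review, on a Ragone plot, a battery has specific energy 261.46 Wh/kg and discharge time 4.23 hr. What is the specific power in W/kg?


Specific power = 261.46 Wh/kg / 4.23 hr = 61.81 W/kg

61.81 W/kg


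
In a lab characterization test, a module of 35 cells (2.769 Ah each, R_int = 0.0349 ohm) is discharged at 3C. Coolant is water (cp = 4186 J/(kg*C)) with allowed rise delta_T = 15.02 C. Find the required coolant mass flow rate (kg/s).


Step 1: I = 3 * 2.769 = 8.307 A
Step 2: Q_cell = I^2 * R = 8.307^2 * 0.0349 = 2.4083 W
Step 3: Q_total = 35 * 2.4083 = 84.291 W
Step 4: m_dot = Q_total / (cp * dT) = 84.291 / (4186 * 15.02) = 0.001341 kg/s

0.001341 kg/s


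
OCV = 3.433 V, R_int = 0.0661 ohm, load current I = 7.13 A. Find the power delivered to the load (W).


Step 1: V_terminal = OCV - I*R = 3.433 - 7.13 * 0.0661 = 2.9617 V
Step 2: P_out = V_terminal * I = 2.9617 * 7.13 = 21.12 W

21.12 W


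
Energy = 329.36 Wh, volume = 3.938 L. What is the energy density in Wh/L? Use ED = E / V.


Volumetric ED = 329.36 Wh / 3.938 L = 83.64 Wh/L

83.64 Wh/L


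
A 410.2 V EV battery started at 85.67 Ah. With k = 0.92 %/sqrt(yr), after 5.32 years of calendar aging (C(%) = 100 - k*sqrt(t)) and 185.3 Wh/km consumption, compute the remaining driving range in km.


Step 1: capacity retention = 100 - 0.92 * sqrt(5.32) = 100 - 0.92 * 2.3065 = 97.878%
Step 2: C_now = 85.67 * 97.878/100 = 83.852 Ah
Step 3: E_pack = V * C_now = 410.2 * 83.852 = 34396 Wh
Step 4: range = E_pack / consumption = 34396 / 185.3 = 185.6 km

185.6 km


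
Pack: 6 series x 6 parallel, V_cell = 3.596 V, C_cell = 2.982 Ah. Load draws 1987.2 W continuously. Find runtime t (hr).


Step 1: E_pack = Ns * V_cell * Np * C_cell = 6 * 3.596 * 6 * 2.982 = 386.04 Wh
Step 2: t = E_pack / P = 386.04 / 1987.2 = 0.1943 hr

0.1943 hr


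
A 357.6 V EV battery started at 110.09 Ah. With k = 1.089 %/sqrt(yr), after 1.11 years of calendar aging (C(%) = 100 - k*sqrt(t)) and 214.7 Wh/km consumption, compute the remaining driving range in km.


Step 1: capacity retention = 100 - 1.089 * sqrt(1.11) = 100 - 1.089 * 1.0536 = 98.853%
Step 2: C_now = 110.09 * 98.853/100 = 108.83 Ah
Step 3: E_pack = V * C_now = 357.6 * 108.83 = 38918 Wh
Step 4: range = E_pack / consumption = 38918 / 214.7 = 181.3 km

181.3 km


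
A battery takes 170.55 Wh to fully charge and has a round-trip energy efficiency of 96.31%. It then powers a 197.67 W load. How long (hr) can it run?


Step 1: E_discharge = eta/100 * E_charge = 96.31/100 * 170.55 = 164.26 Wh
Step 2: t = E_discharge / P = 164.26 / 197.67 = 0.8310 hr

0.8310 hr


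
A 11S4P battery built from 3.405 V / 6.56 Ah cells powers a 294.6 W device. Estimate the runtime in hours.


Step 1: E_pack = Ns * V_cell * Np * C_cell = 11 * 3.405 * 4 * 6.56 = 982.82 Wh
Step 2: t = E_pack / P = 982.82 / 294.6 = 3.336 hr

3.336 hr


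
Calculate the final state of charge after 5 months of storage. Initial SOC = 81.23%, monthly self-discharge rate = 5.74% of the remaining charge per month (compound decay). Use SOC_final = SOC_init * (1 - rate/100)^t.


decay = (1 - 5.74/100)^5 = 0.74411
SOC_final = 81.23 * 0.74411 = 60.44%

60.44%


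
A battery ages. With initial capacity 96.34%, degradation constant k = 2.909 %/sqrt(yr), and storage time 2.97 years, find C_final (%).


Step 1: sqrt(2.97 yr) = 1.7234
Step 2: drop = 2.909 * 1.7234 = 5.0134
Step 3: C_final = 96.34 - 5.0134 = 91.33%

91.33%


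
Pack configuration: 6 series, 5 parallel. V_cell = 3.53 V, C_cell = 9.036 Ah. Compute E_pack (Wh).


V_pack = 6 * 3.53 = 21.18 V
C_pack = 5 * 9.036 = 45.18 Ah
E = V_pack * C_pack = 21.18 * 45.18 = 956.9 Wh

956.9 Wh


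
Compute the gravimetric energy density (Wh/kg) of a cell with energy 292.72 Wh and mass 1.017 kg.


Specific energy = 292.72 Wh / 1.017 kg = 287.8 Wh/kg

287.8 Wh/kg


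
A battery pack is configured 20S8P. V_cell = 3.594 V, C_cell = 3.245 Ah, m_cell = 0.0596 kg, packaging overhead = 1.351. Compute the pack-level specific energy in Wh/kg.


Step 1: V_pack = 20 * 3.594 = 71.88 V
Step 2: C_pack = 8 * 3.245 = 25.96 Ah
Step 3: E_pack = V_pack * C_pack = 71.88 * 25.96 = 1866 Wh
Step 4: m_pack = 20 * 8 * 0.0596 * 1.351 = 12.883 kg
Step 5: ED = E_pack / m_pack = 1866 / 12.883 = 144.8 Wh/kg

144.8 Wh/kg


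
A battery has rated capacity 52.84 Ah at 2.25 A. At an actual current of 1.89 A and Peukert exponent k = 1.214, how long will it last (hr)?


t_rated = C / I_rated = 52.84 / 2.25 = 23.484 hr
(I_rated/I)^k = (1.1905)^1.214 = 1.2358
t = t_rated * (I_rated/I)^k = 23.484 * 1.2358 = 29.02 hr

29.02 hr


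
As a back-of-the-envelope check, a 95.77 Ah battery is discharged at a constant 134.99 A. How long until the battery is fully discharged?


t = capacity / current = 95.77 / 134.99 = 0.7095 hr

0.7095 hr


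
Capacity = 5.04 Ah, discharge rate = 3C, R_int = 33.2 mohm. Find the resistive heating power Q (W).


Convert: R = 33.2 mohm = 0.0332 ohm
Step 1: I = C_rate * capacity = 3 * 5.04 = 15.12 A
Step 2: Q = I^2 * R = 15.12^2 * 0.0332 = 228.61 * 0.0332 = 7.590 W

7.590 W


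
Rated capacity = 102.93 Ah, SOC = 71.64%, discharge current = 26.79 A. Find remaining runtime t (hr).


Step 1: remaining = SOC/100 * C_total = 71.64/100 * 102.93 = 73.739 Ah
Step 2: t = remaining / I = 73.739 / 26.79 = 2.752 hr

2.752 hr


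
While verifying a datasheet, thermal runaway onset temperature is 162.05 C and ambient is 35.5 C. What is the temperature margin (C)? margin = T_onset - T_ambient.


Safety margin = 162.05 C - 35.5 C = 126.55 C

126.55 C


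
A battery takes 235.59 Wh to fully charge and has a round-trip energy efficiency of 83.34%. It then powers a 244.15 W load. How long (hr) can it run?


Step 1: E_discharge = eta/100 * E_charge = 83.34/100 * 235.59 = 196.34 Wh
Step 2: t = E_discharge / P = 196.34 / 244.15 = 0.8042 hr

0.8042 hr


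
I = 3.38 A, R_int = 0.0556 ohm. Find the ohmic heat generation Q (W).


Q = I^2 * R = 3.38^2 * 0.0556 = 0.6352 W

0.6352 W


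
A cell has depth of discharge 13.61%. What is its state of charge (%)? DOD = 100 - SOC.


SOC = 100 - DOD = 100 - 13.61 = 86.39%

86.39%


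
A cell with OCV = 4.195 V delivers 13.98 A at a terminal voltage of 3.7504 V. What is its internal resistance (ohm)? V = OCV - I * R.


R = (OCV - V) / I = (4.195 - 3.7504) / 13.98 = 0.03180 ohm

0.03180 ohm


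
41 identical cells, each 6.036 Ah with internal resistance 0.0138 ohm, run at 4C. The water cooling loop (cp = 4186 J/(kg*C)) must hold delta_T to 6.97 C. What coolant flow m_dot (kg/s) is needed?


Step 1: I = 4 * 6.036 = 24.144 A
Step 2: Q_cell = I^2 * R = 24.144^2 * 0.0138 = 8.0445 W
Step 3: Q_total = 41 * 8.0445 = 329.82 W
Step 4: m_dot = Q_total / (cp * dT) = 329.82 / (4186 * 6.97) = 0.01130 kg/s

0.01130 kg/s


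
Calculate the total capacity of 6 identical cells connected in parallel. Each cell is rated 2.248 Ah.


C_total = 6 * 2.248 = 13.488 Ah

13.488 Ah


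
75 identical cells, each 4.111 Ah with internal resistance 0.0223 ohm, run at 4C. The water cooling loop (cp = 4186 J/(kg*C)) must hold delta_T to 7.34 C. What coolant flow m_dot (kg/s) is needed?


Step 1: I = 4 * 4.111 = 16.444 A
Step 2: Q_cell = I^2 * R = 16.444^2 * 0.0223 = 6.03 W
Step 3: Q_total = 75 * 6.03 = 452.25 W
Step 4: m_dot = Q_total / (cp * dT) = 452.25 / (4186 * 7.34) = 0.01472 kg/s

0.01472 kg/s


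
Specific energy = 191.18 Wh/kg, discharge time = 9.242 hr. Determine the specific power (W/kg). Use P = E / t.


Specific power = 191.18 Wh/kg / 9.242 hr = 20.69 W/kg

20.69 W/kg


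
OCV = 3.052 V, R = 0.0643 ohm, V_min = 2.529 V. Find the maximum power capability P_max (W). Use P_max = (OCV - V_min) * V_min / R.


dV = OCV - V_min = 0.523 V (so I_max = dV / R)
P_max = dV * V_min / R = 0.523 * 2.529 / 0.0643 = 20.57 W

20.57 W


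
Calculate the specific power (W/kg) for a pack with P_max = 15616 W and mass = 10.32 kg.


Specific power = 15616 W / 10.32 kg = 1513 W/kg

1513 W/kg


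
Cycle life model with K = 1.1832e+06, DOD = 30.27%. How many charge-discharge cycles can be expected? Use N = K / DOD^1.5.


Step 1: DOD^1.5 = 30.27^1.5 = 166.54
Step 2: N = 1.1832e+06 / 166.54 = 7105 cycles

7105 cycles


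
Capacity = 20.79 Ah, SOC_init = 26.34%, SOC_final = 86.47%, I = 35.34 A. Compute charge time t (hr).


delta_Ah = 20.79 * (86.47 - 26.34) / 100 = 12.501 Ah
t = delta_Ah / I = 12.501 / 35.34 = 0.3537 hr

0.3537 hr


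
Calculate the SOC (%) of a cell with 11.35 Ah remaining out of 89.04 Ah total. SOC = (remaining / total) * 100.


SOC = (remaining / total) * 100 = (11.35 / 89.04) * 100 = 12.75%

12.75%


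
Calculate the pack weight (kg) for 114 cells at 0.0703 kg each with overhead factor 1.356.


m_pack = n * m_cell * overhead = 114 * 0.0703 * 1.356 = 10.87 kg

10.87 kg


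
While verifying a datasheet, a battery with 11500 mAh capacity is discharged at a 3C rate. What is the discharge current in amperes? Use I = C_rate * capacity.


Convert: capacity = 11500 mAh = 11.5 Ah
At 3C: I = 3 * 11.5 Ah = 34.5 A

34.5 A


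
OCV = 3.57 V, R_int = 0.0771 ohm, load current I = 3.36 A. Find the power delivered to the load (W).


Step 1: V_terminal = OCV - I*R = 3.57 - 3.36 * 0.0771 = 3.3109 V
Step 2: P_out = V_terminal * I = 3.3109 * 3.36 = 11.12 W

11.12 W


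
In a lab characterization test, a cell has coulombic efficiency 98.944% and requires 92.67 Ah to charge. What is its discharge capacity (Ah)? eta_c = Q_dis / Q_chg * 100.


Q_dis = eta/100 * Q_chg = 98.944/100 * 92.67 = 91.69 Ah

91.69 Ah


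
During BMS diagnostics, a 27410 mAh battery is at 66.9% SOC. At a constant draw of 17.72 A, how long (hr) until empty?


Convert: C_total = 27410 mAh = 27.41 Ah
Step 1: remaining = SOC/100 * C_total = 66.9/100 * 27.41 = 18.337 Ah
Step 2: t = remaining / I = 18.337 / 17.72 = 1.035 hr

1.035 hr


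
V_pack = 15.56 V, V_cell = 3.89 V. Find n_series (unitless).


Rearranging: n = V_pack / V_cell = 15.56 / 3.89 = 4 cells

4


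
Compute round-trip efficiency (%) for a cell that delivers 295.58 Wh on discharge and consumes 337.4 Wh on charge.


eta_e = E_dis / E_chg * 100 = 295.58 / 337.4 * 100 = 87.61%

87.61%


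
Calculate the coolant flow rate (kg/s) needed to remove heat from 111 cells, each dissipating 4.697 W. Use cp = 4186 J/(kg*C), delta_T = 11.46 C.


Step 1: Total heat Q = 111 * 4.697 W = 521.37 W
Step 2: denom = cp * dT = 4186 * 11.46 = 47972
Step 3: m_dot = 521.37 / 47972 = 0.01087 kg/s

0.01087 kg/s


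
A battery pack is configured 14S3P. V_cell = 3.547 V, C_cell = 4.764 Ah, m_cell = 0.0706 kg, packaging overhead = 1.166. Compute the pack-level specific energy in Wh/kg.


Step 1: V_pack = 14 * 3.547 = 49.658 V
Step 2: C_pack = 3 * 4.764 = 14.292 Ah
Step 3: E_pack = V_pack * C_pack = 49.658 * 14.292 = 709.71 Wh
Step 4: m_pack = 14 * 3 * 0.0706 * 1.166 = 3.4574 kg
Step 5: ED = E_pack / m_pack = 709.71 / 3.4574 = 205.3 Wh/kg

205.3 Wh/kg


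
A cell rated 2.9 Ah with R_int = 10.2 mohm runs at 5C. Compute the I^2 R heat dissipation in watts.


Convert: R = 10.2 mohm = 0.0102 ohm
Step 1: I = C_rate * capacity = 5 * 2.9 = 14.5 A
Step 2: Q = I^2 * R = 14.5^2 * 0.0102 = 210.25 * 0.0102 = 2.145 W

2.145 W


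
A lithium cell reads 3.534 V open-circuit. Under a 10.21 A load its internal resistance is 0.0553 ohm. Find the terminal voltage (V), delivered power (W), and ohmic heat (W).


Step 1: V_terminal = OCV - I*R = 3.534 - 10.21 * 0.0553 = 2.9694 V
Step 2: P_out = V_terminal * I = 2.9694 * 10.21 = 30.32 W
Step 3: Q = I^2 * R = 10.21^2 * 0.0553 = 5.765 W

V=2.9694 V, P=30.32 W, Q=5.765 W


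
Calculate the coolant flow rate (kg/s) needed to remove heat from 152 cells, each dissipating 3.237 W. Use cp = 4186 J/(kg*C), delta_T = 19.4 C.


Q_total = 152 * 3.237 = 492.02 W
m_dot = Q_total / (cp * dT) = 492.02 / (4186 * 19.4) = 0.006059 kg/s

0.006059 kg/s


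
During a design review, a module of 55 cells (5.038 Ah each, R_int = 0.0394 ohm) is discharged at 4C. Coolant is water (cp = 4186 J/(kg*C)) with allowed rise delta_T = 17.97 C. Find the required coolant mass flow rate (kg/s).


Step 1: I = 4 * 5.038 = 20.152 A
Step 2: Q_cell = I^2 * R = 20.152^2 * 0.0394 = 16 W
Step 3: Q_total = 55 * 16 = 880 W
Step 4: m_dot = Q_total / (cp * dT) = 880 / (4186 * 17.97) = 0.01170 kg/s

0.01170 kg/s


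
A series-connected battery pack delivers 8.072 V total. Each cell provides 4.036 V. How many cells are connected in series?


n = V_pack / V_cell = 8.072 / 4.036 = 2

2


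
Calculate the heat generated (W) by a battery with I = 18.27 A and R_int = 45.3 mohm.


Convert: R = 45.3 mohm = 0.0453 ohm
Q = I^2 * R = 18.27^2 * 0.0453 = 15.12 W

15.12 W


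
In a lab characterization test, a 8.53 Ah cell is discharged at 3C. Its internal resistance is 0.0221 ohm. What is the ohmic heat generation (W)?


Step 1: I = C_rate * capacity = 3 * 8.53 = 25.59 A
Step 2: Q = I^2 * R = 25.59^2 * 0.0221 = 654.85 * 0.0221 = 14.47 W

14.47 W


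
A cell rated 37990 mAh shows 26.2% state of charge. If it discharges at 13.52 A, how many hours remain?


Convert: C_total = 37990 mAh = 37.99 Ah
Step 1: remaining = SOC/100 * C_total = 26.2/100 * 37.99 = 9.9534 Ah
Step 2: t = remaining / I = 9.9534 / 13.52 = 0.7362 hr

0.7362 hr


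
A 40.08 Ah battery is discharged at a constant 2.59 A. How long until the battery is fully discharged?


Runtime = 40.08 Ah / 2.59 A = 15.47 hr

15.47 hr


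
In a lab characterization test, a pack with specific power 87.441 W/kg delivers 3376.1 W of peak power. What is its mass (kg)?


m = P / SP = 3376.1 / 87.441 = 38.61 kg

38.61 kg


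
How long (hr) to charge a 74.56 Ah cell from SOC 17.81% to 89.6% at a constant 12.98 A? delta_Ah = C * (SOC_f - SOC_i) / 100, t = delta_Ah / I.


Step 1: dSOC = 89.6% - 17.81% = 71.79%
Step 2: delta_Ah = 74.56 * 71.79 / 100 = 53.527 Ah
Step 3: t = 53.527 / 12.98 = 4.124 hr

4.124 hr


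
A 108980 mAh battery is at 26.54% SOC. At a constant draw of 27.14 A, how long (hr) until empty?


Convert: C_total = 108980 mAh = 108.98 Ah
Step 1: remaining = SOC/100 * C_total = 26.54/100 * 108.98 = 28.923 Ah
Step 2: t = remaining / I = 28.923 / 27.14 = 1.066 hr

1.066 hr


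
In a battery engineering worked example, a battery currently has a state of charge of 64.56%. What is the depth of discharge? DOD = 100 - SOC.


DOD = 100 - SOC = 100 - 64.56 = 35.44%

35.44%


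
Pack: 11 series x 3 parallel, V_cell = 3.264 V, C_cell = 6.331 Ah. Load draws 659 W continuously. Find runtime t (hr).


Step 1: E_pack = Ns * V_cell * Np * C_cell = 11 * 3.264 * 3 * 6.331 = 681.92 Wh
Step 2: t = E_pack / P = 681.92 / 659 = 1.035 hr

1.035 hr


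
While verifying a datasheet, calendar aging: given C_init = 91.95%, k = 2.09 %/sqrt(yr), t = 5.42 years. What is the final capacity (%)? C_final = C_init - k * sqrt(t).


Step 1: sqrt(5.42 yr) = 2.3281
Step 2: drop = 2.09 * 2.3281 = 4.8657
Step 3: C_final = 91.95 - 4.8657 = 87.08%

87.08%


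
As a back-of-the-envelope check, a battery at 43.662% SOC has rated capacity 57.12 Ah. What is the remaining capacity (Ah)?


remaining = SOC / 100 * total = 43.662 / 100 * 57.12 = 24.94 Ah

24.94 Ah


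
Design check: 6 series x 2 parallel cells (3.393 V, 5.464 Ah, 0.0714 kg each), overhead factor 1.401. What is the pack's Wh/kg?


Step 1: V_pack = 6 * 3.393 = 20.358 V
Step 2: C_pack = 2 * 5.464 = 10.928 Ah
Step 3: E_pack = V_pack * C_pack = 20.358 * 10.928 = 222.47 Wh
Step 4: m_pack = 6 * 2 * 0.0714 * 1.401 = 1.2004 kg
Step 5: ED = E_pack / m_pack = 222.47 / 1.2004 = 185.3 Wh/kg

185.3 Wh/kg


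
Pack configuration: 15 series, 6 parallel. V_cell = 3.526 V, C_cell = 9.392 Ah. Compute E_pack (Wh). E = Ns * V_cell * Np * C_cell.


E = Ns * Vcell * Np * Ccell = 15 * 3.526 * 6 * 9.392 = 2980 Wh

2980 Wh


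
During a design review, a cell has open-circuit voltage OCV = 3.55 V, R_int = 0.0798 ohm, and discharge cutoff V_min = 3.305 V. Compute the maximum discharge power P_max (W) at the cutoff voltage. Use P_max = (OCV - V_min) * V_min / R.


dV = OCV - V_min = 0.245 V (so I_max = dV / R)
P_max = dV * V_min / R = 0.245 * 3.305 / 0.0798 = 10.15 W

10.15 W


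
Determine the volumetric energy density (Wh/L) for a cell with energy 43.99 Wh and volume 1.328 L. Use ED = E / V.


Volumetric ED = 43.99 Wh / 1.328 L = 33.13 Wh/L

33.13 Wh/L


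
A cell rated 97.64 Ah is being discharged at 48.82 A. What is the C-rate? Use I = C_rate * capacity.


C_rate = I / capacity = 48.82 / 97.64 = 0.5C

0.5C


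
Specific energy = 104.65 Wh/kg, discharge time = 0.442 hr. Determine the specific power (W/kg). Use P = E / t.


Specific power = 104.65 Wh/kg / 0.442 hr = 236.8 W/kg

236.8 W/kg


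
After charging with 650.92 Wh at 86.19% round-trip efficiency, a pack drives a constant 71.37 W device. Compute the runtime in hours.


Step 1: E_discharge = eta/100 * E_charge = 86.19/100 * 650.92 = 561.03 Wh
Step 2: t = E_discharge / P = 561.03 / 71.37 = 7.861 hr

7.861 hr


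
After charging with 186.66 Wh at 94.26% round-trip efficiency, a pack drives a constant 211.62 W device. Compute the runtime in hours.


Step 1: E_discharge = eta/100 * E_charge = 94.26/100 * 186.66 = 175.95 Wh
Step 2: t = E_discharge / P = 175.95 / 211.62 = 0.8314 hr

0.8314 hr


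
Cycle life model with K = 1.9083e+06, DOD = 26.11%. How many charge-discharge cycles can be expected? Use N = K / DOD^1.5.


DOD^1.5 = 133.42
N = K / DOD^1.5 = 1.9083e+06 / 133.42 = 14300

14300 cycles


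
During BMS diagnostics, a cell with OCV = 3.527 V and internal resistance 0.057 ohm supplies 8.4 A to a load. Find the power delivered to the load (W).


Step 1: V_terminal = OCV - I*R = 3.527 - 8.4 * 0.057 = 3.0482 V
Step 2: P_out = V_terminal * I = 3.0482 * 8.4 = 25.60 W

25.60 W


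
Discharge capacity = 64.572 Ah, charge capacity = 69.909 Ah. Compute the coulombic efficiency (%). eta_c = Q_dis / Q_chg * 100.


eta_c = Q_dis / Q_chg * 100 = 64.572 / 69.909 * 100 = 92.37%

92.37%


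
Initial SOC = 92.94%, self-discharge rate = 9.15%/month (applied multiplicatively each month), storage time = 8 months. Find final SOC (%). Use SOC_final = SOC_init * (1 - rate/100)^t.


Monthly retention factor = 1 - 9.15/100 = 0.9085
Over 8 months: factor^8 = 0.46409
SOC_final = 92.94 * 0.46409 = 43.13%

43.13%


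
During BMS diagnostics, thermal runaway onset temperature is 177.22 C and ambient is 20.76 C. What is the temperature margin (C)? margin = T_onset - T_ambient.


margin = T_onset - T_ambient = 177.22 - 20.76 = 156.46 C

156.46 C


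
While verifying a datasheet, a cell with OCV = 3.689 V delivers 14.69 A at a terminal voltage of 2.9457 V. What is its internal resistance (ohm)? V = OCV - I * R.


R = (OCV - V) / I = (3.689 - 2.9457) / 14.69 = 0.05060 ohm

0.05060 ohm


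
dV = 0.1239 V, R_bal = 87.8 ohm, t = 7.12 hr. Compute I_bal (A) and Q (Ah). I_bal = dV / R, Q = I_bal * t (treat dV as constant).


First, Ohm's law: I_bal = 0.1239 V / 87.8 ohm = 0.0014112 A
Then Q = I * t = 0.0014112 A * 7.12 hr = 0.01005 Ah

I=0.0014112 A, Q=0.01005 Ah


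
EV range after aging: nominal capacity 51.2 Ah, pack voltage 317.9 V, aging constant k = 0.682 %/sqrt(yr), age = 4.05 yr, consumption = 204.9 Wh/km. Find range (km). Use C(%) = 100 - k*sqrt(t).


Step 1: capacity retention = 100 - 0.682 * sqrt(4.05) = 100 - 0.682 * 2.0125 = 98.627%
Step 2: C_now = 51.2 * 98.627/100 = 50.497 Ah
Step 3: E_pack = V * C_now = 317.9 * 50.497 = 16053 Wh
Step 4: range = E_pack / consumption = 16053 / 204.9 = 78.35 km

78.35 km


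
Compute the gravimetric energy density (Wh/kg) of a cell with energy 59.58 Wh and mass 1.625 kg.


Specific energy = 59.58 Wh / 1.625 kg = 36.66 Wh/kg

36.66 Wh/kg


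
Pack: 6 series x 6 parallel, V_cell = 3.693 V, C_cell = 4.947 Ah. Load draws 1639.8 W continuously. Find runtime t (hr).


Step 1: E_pack = Ns * V_cell * Np * C_cell = 6 * 3.693 * 6 * 4.947 = 657.69 Wh
Step 2: t = E_pack / P = 657.69 / 1639.8 = 0.4011 hr

0.4011 hr


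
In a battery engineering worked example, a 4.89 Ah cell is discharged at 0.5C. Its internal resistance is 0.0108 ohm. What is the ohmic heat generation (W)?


Step 1: I = C_rate * capacity = 0.5 * 4.89 = 2.445 A
Step 2: Q = I^2 * R = 2.445^2 * 0.0108 = 5.978 * 0.0108 = 0.06456 W

0.06456 W


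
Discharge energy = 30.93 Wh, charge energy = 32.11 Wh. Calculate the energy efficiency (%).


Round-trip efficiency = 30.93/32.11 * 100% = 96.33%

96.33%


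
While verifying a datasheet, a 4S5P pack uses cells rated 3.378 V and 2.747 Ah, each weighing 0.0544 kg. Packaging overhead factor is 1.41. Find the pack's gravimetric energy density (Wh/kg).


Step 1: V_pack = 4 * 3.378 = 13.512 V
Step 2: C_pack = 5 * 2.747 = 13.735 Ah
Step 3: E_pack = V_pack * C_pack = 13.512 * 13.735 = 185.59 Wh
Step 4: m_pack = 4 * 5 * 0.0544 * 1.41 = 1.5341 kg
Step 5: ED = E_pack / m_pack = 185.59 / 1.5341 = 121.0 Wh/kg

121.0 Wh/kg


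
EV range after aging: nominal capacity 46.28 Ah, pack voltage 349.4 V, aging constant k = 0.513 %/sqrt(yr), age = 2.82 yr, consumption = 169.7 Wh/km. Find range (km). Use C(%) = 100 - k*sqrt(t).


Step 1: capacity retention = 100 - 0.513 * sqrt(2.82) = 100 - 0.513 * 1.6793 = 99.139%
Step 2: C_now = 46.28 * 99.139/100 = 45.882 Ah
Step 3: E_pack = V * C_now = 349.4 * 45.882 = 16031 Wh
Step 4: range = E_pack / consumption = 16031 / 169.7 = 94.47 km

94.47 km


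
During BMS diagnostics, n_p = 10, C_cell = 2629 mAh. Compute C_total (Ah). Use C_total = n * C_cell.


Convert: C_cell = 2629 mAh = 2.629 Ah
C_total = 10 * 2.629 = 26.29 Ah

26.29 Ah


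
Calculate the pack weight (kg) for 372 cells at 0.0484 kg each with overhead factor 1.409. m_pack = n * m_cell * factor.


m_pack = n * m_cell * overhead = 372 * 0.0484 * 1.409 = 25.37 kg

25.37 kg


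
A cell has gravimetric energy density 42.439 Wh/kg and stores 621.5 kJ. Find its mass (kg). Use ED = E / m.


Convert: E = 621.5 kJ = 172.64 Wh
m = E / ED = 172.64 / 42.439 = 4.068 kg

4.068 kg


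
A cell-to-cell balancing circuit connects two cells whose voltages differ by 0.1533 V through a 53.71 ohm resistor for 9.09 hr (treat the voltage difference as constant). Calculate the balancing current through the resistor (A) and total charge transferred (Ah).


I_bal = dV / R = 0.1533 / 53.71 = 0.0028542 A
Q = I_bal * t = 0.0028542 * 9.09 = 0.02594 Ah

I=0.0028542 A, Q=0.02594 Ah


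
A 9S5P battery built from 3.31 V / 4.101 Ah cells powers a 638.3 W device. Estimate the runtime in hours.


Step 1: E_pack = Ns * V_cell * Np * C_cell = 9 * 3.31 * 5 * 4.101 = 610.84 Wh
Step 2: t = E_pack / P = 610.84 / 638.3 = 0.9570 hr

0.9570 hr


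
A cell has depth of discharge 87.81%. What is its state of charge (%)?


SOC = 100 - DOD = 100 - 87.81 = 12.19%

12.19%


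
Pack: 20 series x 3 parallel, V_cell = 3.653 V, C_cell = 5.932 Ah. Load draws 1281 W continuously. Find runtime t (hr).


Step 1: E_pack = Ns * V_cell * Np * C_cell = 20 * 3.653 * 3 * 5.932 = 1300.2 Wh
Step 2: t = E_pack / P = 1300.2 / 1281 = 1.015 hr

1.015 hr


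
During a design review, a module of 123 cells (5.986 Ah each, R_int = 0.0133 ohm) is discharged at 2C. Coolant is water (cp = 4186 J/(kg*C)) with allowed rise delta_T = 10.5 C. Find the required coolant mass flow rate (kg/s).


Step 1: I = 2 * 5.986 = 11.972 A
Step 2: Q_cell = I^2 * R = 11.972^2 * 0.0133 = 1.9063 W
Step 3: Q_total = 123 * 1.9063 = 234.47 W
Step 4: m_dot = Q_total / (cp * dT) = 234.47 / (4186 * 10.5) = 0.005335 kg/s

0.005335 kg/s


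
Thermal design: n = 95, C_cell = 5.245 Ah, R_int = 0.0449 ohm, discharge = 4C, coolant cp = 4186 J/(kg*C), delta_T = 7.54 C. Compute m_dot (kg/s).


Step 1: I = 4 * 5.245 = 20.98 A
Step 2: Q_cell = I^2 * R = 20.98^2 * 0.0449 = 19.763 W
Step 3: Q_total = 95 * 19.763 = 1877.5 W
Step 4: m_dot = Q_total / (cp * dT) = 1877.5 / (4186 * 7.54) = 0.05949 kg/s

0.05949 kg/s


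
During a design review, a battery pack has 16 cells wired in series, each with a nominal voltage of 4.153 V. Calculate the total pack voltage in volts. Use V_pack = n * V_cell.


Series voltages add: 16 * 4.153 V = 66.448 V

66.448 V


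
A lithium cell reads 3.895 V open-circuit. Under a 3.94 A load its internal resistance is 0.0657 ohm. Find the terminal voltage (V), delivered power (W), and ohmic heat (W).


Step 1: V_terminal = OCV - I*R = 3.895 - 3.94 * 0.0657 = 3.6361 V
Step 2: P_out = V_terminal * I = 3.6361 * 3.94 = 14.33 W
Step 3: Q = I^2 * R = 3.94^2 * 0.0657 = 1.020 W

V=3.6361 V, P=14.33 W, Q=1.020 W


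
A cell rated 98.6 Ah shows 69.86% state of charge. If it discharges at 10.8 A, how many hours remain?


Step 1: remaining = SOC/100 * C_total = 69.86/100 * 98.6 = 68.882 Ah
Step 2: t = remaining / I = 68.882 / 10.8 = 6.378 hr

6.378 hr


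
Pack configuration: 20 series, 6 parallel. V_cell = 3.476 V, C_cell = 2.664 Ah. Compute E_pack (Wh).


E = Ns * Vcell * Np * Ccell = 20 * 3.476 * 6 * 2.664 = 1111 Wh

1111 Wh


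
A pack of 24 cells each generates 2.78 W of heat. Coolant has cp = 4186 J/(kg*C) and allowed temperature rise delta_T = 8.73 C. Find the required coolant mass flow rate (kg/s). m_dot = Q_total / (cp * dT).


Step 1: Total heat Q = 24 * 2.78 W = 66.72 W
Step 2: denom = cp * dT = 4186 * 8.73 = 36544
Step 3: m_dot = 66.72 / 36544 = 0.001826 kg/s

0.001826 kg/s


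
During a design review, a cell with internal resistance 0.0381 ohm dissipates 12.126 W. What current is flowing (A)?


I = sqrt(Q / R) = sqrt(12.126 / 0.0381) = sqrt(318.27) = 17.84 A

17.84 A


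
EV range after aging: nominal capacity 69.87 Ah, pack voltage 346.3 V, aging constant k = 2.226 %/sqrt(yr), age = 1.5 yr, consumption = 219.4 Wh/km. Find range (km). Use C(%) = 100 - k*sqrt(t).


Step 1: capacity retention = 100 - 2.226 * sqrt(1.5) = 100 - 2.226 * 1.2247 = 97.274%
Step 2: C_now = 69.87 * 97.274/100 = 67.965 Ah
Step 3: E_pack = V * C_now = 346.3 * 67.965 = 23536 Wh
Step 4: range = E_pack / consumption = 23536 / 219.4 = 107.3 km

107.3 km


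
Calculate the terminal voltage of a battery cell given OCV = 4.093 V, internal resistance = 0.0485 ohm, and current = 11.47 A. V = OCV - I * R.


IR drop = 11.47 * 0.0485 = 0.5563 V
V = 4.093 - 0.5563 = 3.537 V

3.537 V


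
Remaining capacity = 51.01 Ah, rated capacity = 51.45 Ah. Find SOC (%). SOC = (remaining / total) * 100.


SOC% = 51.01 / 51.45 * 100 = 99.14%

99.14%


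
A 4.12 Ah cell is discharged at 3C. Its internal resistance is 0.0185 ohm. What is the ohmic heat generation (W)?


Step 1: I = C_rate * capacity = 3 * 4.12 = 12.36 A
Step 2: Q = I^2 * R = 12.36^2 * 0.0185 = 152.77 * 0.0185 = 2.826 W

2.826 W


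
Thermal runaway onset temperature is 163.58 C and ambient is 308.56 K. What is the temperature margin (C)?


Convert: T_ambient = 308.56 K = 35.41 C
margin = 163.58 - 35.41 = 128.17 C

128.17 C


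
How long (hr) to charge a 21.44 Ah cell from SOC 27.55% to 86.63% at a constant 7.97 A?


Step 1: dSOC = 86.63% - 27.55% = 59.08%
Step 2: delta_Ah = 21.44 * 59.08 / 100 = 12.667 Ah
Step 3: t = 12.667 / 7.97 = 1.589 hr

1.589 hr


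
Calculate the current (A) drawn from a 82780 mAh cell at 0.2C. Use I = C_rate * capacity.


Convert: capacity = 82780 mAh = 82.78 Ah
I = C_rate * capacity = 0.2 * 82.78 = 16.556 A

16.556 A


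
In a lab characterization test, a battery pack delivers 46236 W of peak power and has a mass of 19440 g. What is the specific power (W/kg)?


Convert: m = 19440 g = 19.44 kg
SP = P / m = 46236 / 19.44 = 2378 W/kg

2378 W/kg


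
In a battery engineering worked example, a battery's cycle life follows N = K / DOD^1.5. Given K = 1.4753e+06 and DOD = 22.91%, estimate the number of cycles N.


DOD^1.5 = 109.66
N = K / DOD^1.5 = 1.4753e+06 / 109.66 = 13450

13450 cycles


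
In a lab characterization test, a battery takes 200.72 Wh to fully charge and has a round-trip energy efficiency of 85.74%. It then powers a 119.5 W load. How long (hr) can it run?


Step 1: E_discharge = eta/100 * E_charge = 85.74/100 * 200.72 = 172.1 Wh
Step 2: t = E_discharge / P = 172.1 / 119.5 = 1.440 hr

1.440 hr


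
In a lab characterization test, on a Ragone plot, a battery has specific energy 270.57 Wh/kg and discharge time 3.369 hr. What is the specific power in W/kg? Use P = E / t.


P_specific = E / t = 270.57 / 3.369 = 80.31 W/kg

80.31 W/kg


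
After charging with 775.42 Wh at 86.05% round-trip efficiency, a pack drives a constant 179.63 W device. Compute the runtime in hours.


Step 1: E_discharge = eta/100 * E_charge = 86.05/100 * 775.42 = 667.25 Wh
Step 2: t = E_discharge / P = 667.25 / 179.63 = 3.715 hr

3.715 hr


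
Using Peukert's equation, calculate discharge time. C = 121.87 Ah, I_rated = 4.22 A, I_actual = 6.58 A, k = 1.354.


t_rated = C / I_rated = 121.87 / 4.22 = 28.879 hr
(I_rated/I)^k = (0.64134)^1.354 = 0.54802
t = t_rated * (I_rated/I)^k = 28.879 * 0.54802 = 15.83 hr

15.83 hr


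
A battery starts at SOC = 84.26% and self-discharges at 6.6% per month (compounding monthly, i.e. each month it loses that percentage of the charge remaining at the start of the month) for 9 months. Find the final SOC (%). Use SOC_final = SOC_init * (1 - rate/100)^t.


decay = (1 - 6.6/100)^9 = 0.54091
SOC_final = 84.26 * 0.54091 = 45.58%

45.58%


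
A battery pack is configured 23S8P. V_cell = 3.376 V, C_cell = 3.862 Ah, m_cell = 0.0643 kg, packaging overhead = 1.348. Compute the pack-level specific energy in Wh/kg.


Step 1: V_pack = 23 * 3.376 = 77.648 V
Step 2: C_pack = 8 * 3.862 = 30.896 Ah
Step 3: E_pack = V_pack * C_pack = 77.648 * 30.896 = 2399 Wh
Step 4: m_pack = 23 * 8 * 0.0643 * 1.348 = 15.948 kg
Step 5: ED = E_pack / m_pack = 2399 / 15.948 = 150.4 Wh/kg

150.4 Wh/kg


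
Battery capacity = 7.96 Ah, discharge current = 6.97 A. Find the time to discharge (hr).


Runtime = 7.96 Ah / 6.97 A = 1.142 hr

1.142 hr


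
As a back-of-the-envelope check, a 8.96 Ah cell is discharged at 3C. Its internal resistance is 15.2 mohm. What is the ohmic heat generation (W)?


Convert: R = 15.2 mohm = 0.0152 ohm
Step 1: I = C_rate * capacity = 3 * 8.96 = 26.88 A
Step 2: Q = I^2 * R = 26.88^2 * 0.0152 = 722.53 * 0.0152 = 10.98 W

10.98 W


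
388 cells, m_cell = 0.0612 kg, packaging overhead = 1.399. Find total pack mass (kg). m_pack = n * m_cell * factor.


Cell mass sum = 388 * 0.0612 = 23.746 kg
With overhead 1.399: m_pack = 23.746 * 1.399 = 33.22 kg

33.22 kg


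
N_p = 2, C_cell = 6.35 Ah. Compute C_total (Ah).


Parallel capacities add: 2 * 6.35 Ah = 12.7 Ah

12.7 Ah


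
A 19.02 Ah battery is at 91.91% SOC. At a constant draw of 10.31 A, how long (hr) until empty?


Step 1: remaining = SOC/100 * C_total = 91.91/100 * 19.02 = 17.481 Ah
Step 2: t = remaining / I = 17.481 / 10.31 = 1.696 hr

1.696 hr


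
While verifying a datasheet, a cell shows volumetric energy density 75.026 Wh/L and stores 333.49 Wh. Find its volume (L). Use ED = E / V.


V = E / ED = 333.49 / 75.026 = 4.445 L

4.445 L


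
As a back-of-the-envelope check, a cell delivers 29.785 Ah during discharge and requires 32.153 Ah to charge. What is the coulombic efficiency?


Coulombic efficiency = 29.785/32.153 * 100% = 92.64%

92.64%


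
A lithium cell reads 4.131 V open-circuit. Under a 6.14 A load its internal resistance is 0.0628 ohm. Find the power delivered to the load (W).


Step 1: V_terminal = OCV - I*R = 4.131 - 6.14 * 0.0628 = 3.7454 V
Step 2: P_out = V_terminal * I = 3.7454 * 6.14 = 23.00 W

23.00 W


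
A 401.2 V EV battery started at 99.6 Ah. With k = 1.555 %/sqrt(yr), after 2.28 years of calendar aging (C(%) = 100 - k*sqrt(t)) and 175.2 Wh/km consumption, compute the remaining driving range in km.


Step 1: capacity retention = 100 - 1.555 * sqrt(2.28) = 100 - 1.555 * 1.51 = 97.652%
Step 2: C_now = 99.6 * 97.652/100 = 97.261 Ah
Step 3: E_pack = V * C_now = 401.2 * 97.261 = 39021 Wh
Step 4: range = E_pack / consumption = 39021 / 175.2 = 222.7 km

222.7 km


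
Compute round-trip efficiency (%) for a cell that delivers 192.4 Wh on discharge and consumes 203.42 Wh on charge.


eta_e = E_dis / E_chg * 100 = 192.4 / 203.42 * 100 = 94.58%

94.58%


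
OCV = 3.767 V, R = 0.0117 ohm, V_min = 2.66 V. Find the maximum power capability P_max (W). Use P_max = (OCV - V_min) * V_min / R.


P_max = (OCV - V_min) * V_min / R = (3.767 - 2.66) * 2.66 / 0.0117 = 1.107 * 2.66 / 0.0117 = 251.7 W

251.7 W


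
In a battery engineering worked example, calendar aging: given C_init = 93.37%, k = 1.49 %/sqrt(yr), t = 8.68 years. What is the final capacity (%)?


Step 1: sqrt(8.68 yr) = 2.9462
Step 2: drop = 1.49 * 2.9462 = 4.3898
Step 3: C_final = 93.37 - 4.3898 = 88.98%

88.98%


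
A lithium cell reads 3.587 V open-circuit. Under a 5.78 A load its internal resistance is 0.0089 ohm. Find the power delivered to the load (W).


Step 1: V_terminal = OCV - I*R = 3.587 - 5.78 * 0.0089 = 3.5356 V
Step 2: P_out = V_terminal * I = 3.5356 * 5.78 = 20.44 W

20.44 W


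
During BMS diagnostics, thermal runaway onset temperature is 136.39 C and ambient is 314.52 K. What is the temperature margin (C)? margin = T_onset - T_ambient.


Convert: T_ambient = 314.52 K = 41.37 C
margin = 136.39 - 41.37 = 95.02 C

95.02 C


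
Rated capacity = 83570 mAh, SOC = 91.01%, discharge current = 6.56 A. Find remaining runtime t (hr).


Convert: C_total = 83570 mAh = 83.57 Ah
Step 1: remaining = SOC/100 * C_total = 91.01/100 * 83.57 = 76.057 Ah
Step 2: t = remaining / I = 76.057 / 6.56 = 11.59 hr

11.59 hr


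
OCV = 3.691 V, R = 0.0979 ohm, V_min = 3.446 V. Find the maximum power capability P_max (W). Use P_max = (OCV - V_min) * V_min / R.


P_max = (OCV - V_min) * V_min / R = (3.691 - 3.446) * 3.446 / 0.0979 = 0.245 * 3.446 / 0.0979 = 8.624 W

8.624 W


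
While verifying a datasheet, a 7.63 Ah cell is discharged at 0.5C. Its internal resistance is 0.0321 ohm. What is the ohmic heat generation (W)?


Step 1: I = C_rate * capacity = 0.5 * 7.63 = 3.815 A
Step 2: Q = I^2 * R = 3.815^2 * 0.0321 = 14.554 * 0.0321 = 0.4672 W

0.4672 W


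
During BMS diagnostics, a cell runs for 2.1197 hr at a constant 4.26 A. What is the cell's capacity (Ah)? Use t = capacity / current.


C = I * t = 4.26 * 2.1197 = 9.030 Ah

9.030 Ah


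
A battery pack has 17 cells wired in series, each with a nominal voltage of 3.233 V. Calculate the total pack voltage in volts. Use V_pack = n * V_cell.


Series voltages add: 17 * 3.233 V = 54.961 V

54.961 V


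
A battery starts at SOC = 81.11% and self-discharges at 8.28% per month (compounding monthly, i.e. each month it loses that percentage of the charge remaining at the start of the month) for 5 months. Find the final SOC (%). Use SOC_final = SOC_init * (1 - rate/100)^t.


Monthly retention factor = 1 - 8.28/100 = 0.9172
Over 5 months: factor^5 = 0.64911
SOC_final = 81.11 * 0.64911 = 52.65%

52.65%


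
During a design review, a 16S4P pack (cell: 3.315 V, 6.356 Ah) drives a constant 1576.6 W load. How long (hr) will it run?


Step 1: E_pack = Ns * V_cell * Np * C_cell = 16 * 3.315 * 4 * 6.356 = 1348.5 Wh
Step 2: t = E_pack / P = 1348.5 / 1576.6 = 0.8553 hr

0.8553 hr


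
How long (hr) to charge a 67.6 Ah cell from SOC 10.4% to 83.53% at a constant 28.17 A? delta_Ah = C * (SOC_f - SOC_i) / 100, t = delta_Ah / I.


delta_Ah = 67.6 * (83.53 - 10.4) / 100 = 49.436 Ah
t = delta_Ah / I = 49.436 / 28.17 = 1.755 hr

1.755 hr


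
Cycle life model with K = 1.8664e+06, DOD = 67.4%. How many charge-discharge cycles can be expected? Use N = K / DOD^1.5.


Step 1: DOD^1.5 = 67.4^1.5 = 553.34
Step 2: N = 1.8664e+06 / 553.34 = 3373 cycles

3373 cycles


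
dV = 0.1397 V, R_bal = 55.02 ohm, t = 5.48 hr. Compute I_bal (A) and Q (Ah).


First, Ohm's law: I_bal = 0.1397 V / 55.02 ohm = 0.0025391 A
Then Q = I * t = 0.0025391 A * 5.48 hr = 0.01391 Ah

I=0.0025391 A, Q=0.01391 Ah


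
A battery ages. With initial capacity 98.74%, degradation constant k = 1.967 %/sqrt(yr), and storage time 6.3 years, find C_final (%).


Step 1: sqrt(6.3 yr) = 2.51
Step 2: drop = 1.967 * 2.51 = 4.9372
Step 3: C_final = 98.74 - 4.9372 = 93.80%

93.80%


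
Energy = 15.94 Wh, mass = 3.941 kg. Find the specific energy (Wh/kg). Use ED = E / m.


Specific energy = 15.94 Wh / 3.941 kg = 4.045 Wh/kg

4.045 Wh/kg


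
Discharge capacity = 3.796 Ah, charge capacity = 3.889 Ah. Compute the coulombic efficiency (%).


eta_c = Q_dis / Q_chg * 100 = 3.796 / 3.889 * 100 = 97.61%

97.61%


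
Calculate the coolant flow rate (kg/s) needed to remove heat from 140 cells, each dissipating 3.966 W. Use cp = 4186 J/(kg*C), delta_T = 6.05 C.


Step 1: Total heat Q = 140 * 3.966 W = 555.24 W
Step 2: denom = cp * dT = 4186 * 6.05 = 25325
Step 3: m_dot = 555.24 / 25325 = 0.02192 kg/s

0.02192 kg/s


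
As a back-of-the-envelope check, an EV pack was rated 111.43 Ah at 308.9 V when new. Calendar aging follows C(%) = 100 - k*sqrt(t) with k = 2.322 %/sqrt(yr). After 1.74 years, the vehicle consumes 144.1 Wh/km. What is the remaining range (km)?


Step 1: capacity retention = 100 - 2.322 * sqrt(1.74) = 100 - 2.322 * 1.3191 = 96.937%
Step 2: C_now = 111.43 * 96.937/100 = 108.02 Ah
Step 3: E_pack = V * C_now = 308.9 * 108.02 = 33367 Wh
Step 4: range = E_pack / consumption = 33367 / 144.1 = 231.6 km

231.6 km


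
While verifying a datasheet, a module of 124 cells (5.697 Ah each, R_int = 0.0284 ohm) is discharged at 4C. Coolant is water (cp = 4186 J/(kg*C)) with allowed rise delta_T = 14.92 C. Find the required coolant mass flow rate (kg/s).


Step 1: I = 4 * 5.697 = 22.788 A
Step 2: Q_cell = I^2 * R = 22.788^2 * 0.0284 = 14.748 W
Step 3: Q_total = 124 * 14.748 = 1828.8 W
Step 4: m_dot = Q_total / (cp * dT) = 1828.8 / (4186 * 14.92) = 0.02928 kg/s

0.02928 kg/s


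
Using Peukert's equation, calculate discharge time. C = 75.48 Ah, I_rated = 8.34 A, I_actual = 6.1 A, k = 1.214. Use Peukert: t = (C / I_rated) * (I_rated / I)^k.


Step 1: t_rated = C / I_rated = 75.48 / 8.34 = 9.0504 hr
Step 2: ratio = 8.34 / 6.1 = 1.3672
Step 3: ratio^k = 1.3672^1.214 = 1.4618
Step 4: t = t_rated * ratio^k = 9.0504 * 1.4618 = 13.23 hr

13.23 hr


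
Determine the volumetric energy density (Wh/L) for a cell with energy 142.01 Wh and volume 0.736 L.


Volumetric ED = 142.01 Wh / 0.736 L = 192.9 Wh/L

192.9 Wh/L


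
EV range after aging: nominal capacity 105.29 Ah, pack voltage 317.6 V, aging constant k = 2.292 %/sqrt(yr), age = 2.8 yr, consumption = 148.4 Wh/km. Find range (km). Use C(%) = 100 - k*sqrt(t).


Step 1: capacity retention = 100 - 2.292 * sqrt(2.8) = 100 - 2.292 * 1.6733 = 96.165%
Step 2: C_now = 105.29 * 96.165/100 = 101.25 Ah
Step 3: E_pack = V * C_now = 317.6 * 101.25 = 32157 Wh
Step 4: range = E_pack / consumption = 32157 / 148.4 = 216.7 km

216.7 km


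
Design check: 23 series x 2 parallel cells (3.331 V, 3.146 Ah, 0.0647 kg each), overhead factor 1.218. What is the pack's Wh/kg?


Step 1: V_pack = 23 * 3.331 = 76.613 V
Step 2: C_pack = 2 * 3.146 = 6.292 Ah
Step 3: E_pack = V_pack * C_pack = 76.613 * 6.292 = 482.05 Wh
Step 4: m_pack = 23 * 2 * 0.0647 * 1.218 = 3.625 kg
Step 5: ED = E_pack / m_pack = 482.05 / 3.625 = 133.0 Wh/kg

133.0 Wh/kg


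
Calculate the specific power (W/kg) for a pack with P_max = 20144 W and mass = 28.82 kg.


SP = P / m = 20144 / 28.82 = 699.0 W/kg

699.0 W/kg


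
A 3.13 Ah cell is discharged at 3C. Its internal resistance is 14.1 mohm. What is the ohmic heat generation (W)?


Convert: R = 14.1 mohm = 0.0141 ohm
Step 1: I = C_rate * capacity = 3 * 3.13 = 9.39 A
Step 2: Q = I^2 * R = 9.39^2 * 0.0141 = 88.172 * 0.0141 = 1.243 W

1.243 W


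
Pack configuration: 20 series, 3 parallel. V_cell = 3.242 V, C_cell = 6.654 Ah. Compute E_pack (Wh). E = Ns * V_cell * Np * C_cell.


V_pack = 20 * 3.242 = 64.84 V
C_pack = 3 * 6.654 = 19.962 Ah
E = V_pack * C_pack = 64.84 * 19.962 = 1294 Wh

1294 Wh
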